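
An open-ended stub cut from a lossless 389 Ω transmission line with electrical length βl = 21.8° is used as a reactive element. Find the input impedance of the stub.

Z_in ≈ −j973 Ω

tan(βl) = 0.4
For an open-ended stub, Z_in = −jZ_0·cot(βl) = −jZ_0/tan(βl)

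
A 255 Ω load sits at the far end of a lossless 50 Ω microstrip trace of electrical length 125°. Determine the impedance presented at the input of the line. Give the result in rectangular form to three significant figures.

tan(βl) = tan(125°) = -1.43
Z_in = Z_0·(Z_L + jZ_0·tanβl)/(Z_0 + jZ_L·tanβl)
     = 50·(255 − j71.4)/(50 − j364)

Z_in ≈ 14.3 + j33 Ω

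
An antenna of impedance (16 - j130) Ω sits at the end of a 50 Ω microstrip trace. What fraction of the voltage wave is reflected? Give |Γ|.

|Γ| ≈ 0.922

Γ = (Z_L − Z_0)/(Z_L + Z_0) = (-34 − j130)/(66 − j130)
|Γ| = 134/146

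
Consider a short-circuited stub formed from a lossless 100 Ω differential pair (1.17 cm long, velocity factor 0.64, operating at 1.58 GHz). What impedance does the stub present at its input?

Z_in ≈ +j69.1 Ω

λ = v/f = 0.64·c / 1.58 GHz = 0.122 m
βl = 2π·l/λ = 2π × 0.0963 = 34.7°
tan(βl) = 0.691
For a short-circuited stub, Z_in = jZ_0·tan(βl)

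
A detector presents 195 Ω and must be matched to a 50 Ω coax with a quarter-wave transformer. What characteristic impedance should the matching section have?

Z_qwt = √(Z_0·R_L) = √(50 × 195) = √9750

Z_qwt ≈ 98.7 Ω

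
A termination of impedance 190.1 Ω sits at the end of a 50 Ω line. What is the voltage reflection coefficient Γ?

Γ = 0.584

Γ = (Z_L − Z_0)/(Z_L + Z_0) = (190.1 − 50)/(190.1 + 50) = 140.1/240.1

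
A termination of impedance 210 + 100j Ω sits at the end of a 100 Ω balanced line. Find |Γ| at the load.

|Γ| ≈ 0.456

Γ = (Z_L − Z_0)/(Z_L + Z_0) = (110 + j100)/(310 + j100)
|Γ| = 149/326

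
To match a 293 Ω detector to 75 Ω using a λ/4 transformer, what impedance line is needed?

Z_qwt ≈ 148 Ω

Z_qwt = √(Z_0·R_L) = √(75 × 293) = √21980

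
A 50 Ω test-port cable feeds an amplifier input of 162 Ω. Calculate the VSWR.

VSWR ≈ 3.24

For a purely resistive load, VSWR = R_L/Z_0 or Z_0/R_L (whichever > 1) = 162/50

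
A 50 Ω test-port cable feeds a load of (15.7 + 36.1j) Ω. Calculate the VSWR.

Γ = (Z_L − Z_0)/(Z_L + Z_0) = (-34.3 + j36.1)/(65.7 + j36.1)
|Γ| = 49.8/75 = 0.664
VSWR = (1 + |Γ|)/(1 − |Γ|) = 1.66/0.336

VSWR ≈ 4.96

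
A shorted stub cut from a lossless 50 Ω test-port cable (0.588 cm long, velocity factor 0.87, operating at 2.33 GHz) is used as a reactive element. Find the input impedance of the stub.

Z_in ≈ +j17.1 Ω

λ = v/f = 0.87·c / 2.33 GHz = 0.112 m
βl = 2π·l/λ = 2π × 0.0525 = 18.9°
tan(βl) = 0.342
For a shorted stub, Z_in = jZ_0·tan(βl)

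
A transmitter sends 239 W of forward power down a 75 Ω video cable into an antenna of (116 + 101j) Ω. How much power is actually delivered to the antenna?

P_delivered ≈ 178 W

|Γ| = |(41 + j101)/(191 + j101)| = 0.505
|Γ|² = 0.255
P_refl = |Γ|²·P_inc = 60.8 W, P_del = (1 − |Γ|²)·P_inc = 178 W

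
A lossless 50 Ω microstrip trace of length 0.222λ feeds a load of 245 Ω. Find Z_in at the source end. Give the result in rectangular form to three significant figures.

βl = 2π × 0.222 = 79.9°
tan(βl) = tan(79.9°) = 5.63
Z_in = Z_0·(Z_L + jZ_0·tanβl)/(Z_0 + jZ_L·tanβl)
     = 50·(245 + j281)/(50 + j1380)

Z_in ≈ 10.5 − j8.51 Ω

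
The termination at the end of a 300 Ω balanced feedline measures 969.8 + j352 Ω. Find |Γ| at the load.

|Γ| ≈ 0.574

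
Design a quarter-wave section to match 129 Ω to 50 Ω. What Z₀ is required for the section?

Z_qwt ≈ 80.3 Ω

Z_qwt = √(Z_0·R_L) = √(50 × 129) = √6450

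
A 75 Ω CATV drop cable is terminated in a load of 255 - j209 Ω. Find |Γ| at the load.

Γ = (Z_L − Z_0)/(Z_L + Z_0) = (180 − j209)/(330 − j209)
|Γ| = 276/391

|Γ| ≈ 0.706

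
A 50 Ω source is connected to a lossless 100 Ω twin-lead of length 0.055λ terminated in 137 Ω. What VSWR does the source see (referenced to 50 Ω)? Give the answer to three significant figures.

βl = 2π × 0.055 = 19.8°
tan(βl) = 0.36
Z_in = Z_0·(Z_L + jZ_0·tanβl)/(Z_0 + jZ_L·tanβl) = 124 − j25.4 Ω
Γ_s = (Z_in − Z_s)/(Z_in + Z_s) = (74.5 − j25.4)/(174 − j25.4), |Γ_s| = 0.446
VSWR = (1 + |Γ_s|)/(1 − |Γ_s|)

VSWR ≈ 2.61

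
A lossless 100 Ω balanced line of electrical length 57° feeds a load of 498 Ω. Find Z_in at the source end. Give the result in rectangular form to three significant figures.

Z_in ≈ 28.1 − j61.3 Ω

tan(βl) = tan(57°) = 1.54
Z_in = Z_0·(Z_L + jZ_0·tanβl)/(Z_0 + jZ_L·tanβl)
     = 100·(498 + j154)/(100 + j767)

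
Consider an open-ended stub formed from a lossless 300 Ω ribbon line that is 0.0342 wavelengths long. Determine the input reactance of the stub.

βl = 2π × 0.0342 = 12.3°
tan(βl) = 0.218
For an open-ended stub, Z_in = −jZ_0·cot(βl) = −jZ_0/tan(βl)

X_in ≈ -1370 Ω (capacitive)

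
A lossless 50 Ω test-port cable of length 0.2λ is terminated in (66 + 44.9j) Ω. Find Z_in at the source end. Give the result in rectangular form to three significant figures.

Z_in ≈ 35.2 − j31.5 Ω

βl = 2π × 0.2 = 72°
tan(βl) = tan(72°) = 3.08
Z_in = Z_0·(Z_L + jZ_0·tanβl)/(Z_0 + jZ_L·tanβl)
     = 50·(66 + j199)/(-88.2 + j203)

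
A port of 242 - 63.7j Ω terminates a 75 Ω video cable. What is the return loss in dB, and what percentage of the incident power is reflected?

RL ≈ 5.15 dB; 30.6% of incident power reflected

Γ = (167 − j63.7)/(317 − j63.7), |Γ| = 0.553
RL = −20·log₁₀(0.553) = 5.15 dB
P_refl/P_inc = |Γ|² = 0.306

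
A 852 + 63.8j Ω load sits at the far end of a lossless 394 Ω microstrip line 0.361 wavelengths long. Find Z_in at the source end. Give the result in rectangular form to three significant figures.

Z_in ≈ 256 + j212 Ω

βl = 2π × 0.361 = 130°
tan(βl) = tan(130°) = -1.19
Z_in = Z_0·(Z_L + jZ_0·tanβl)/(Z_0 + jZ_L·tanβl)
     = 394·(852 − j406)/(470 − j1020)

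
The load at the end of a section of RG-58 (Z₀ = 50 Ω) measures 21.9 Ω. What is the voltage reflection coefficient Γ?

Γ = -0.391

Γ = (Z_L − Z_0)/(Z_L + Z_0) = (21.9 − 50)/(21.9 + 50) = -28.1/71.9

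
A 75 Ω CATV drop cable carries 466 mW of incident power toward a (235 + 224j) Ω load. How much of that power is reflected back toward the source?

P_reflected ≈ 241 mW

|Γ| = |(160 + j224)/(310 + j224)| = 0.72
|Γ|² = 0.518
P_refl = |Γ|²·P_inc = 241 mW, P_del = (1 − |Γ|²)·P_inc = 225 mW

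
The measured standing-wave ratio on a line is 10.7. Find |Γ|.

|Γ| = (S − 1)/(S + 1) = (10.7 − 1)/(10.7 + 1) = 9.7/11.7

|Γ| ≈ 0.829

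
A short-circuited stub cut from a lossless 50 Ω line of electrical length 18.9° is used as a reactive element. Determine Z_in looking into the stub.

Z_in ≈ +j17.1 Ω

tan(βl) = 0.342
For a short-circuited stub, Z_in = jZ_0·tan(βl)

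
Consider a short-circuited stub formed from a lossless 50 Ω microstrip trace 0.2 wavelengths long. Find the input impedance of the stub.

βl = 2π × 0.2 = 72°
tan(βl) = 3.08
For a short-circuited stub, Z_in = jZ_0·tan(βl)

Z_in ≈ +j154 Ω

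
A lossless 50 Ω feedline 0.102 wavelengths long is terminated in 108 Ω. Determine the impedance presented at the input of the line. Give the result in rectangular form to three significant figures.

Z_in ≈ 46.7 − j38 Ω

βl = 2π × 0.102 = 36.7°
tan(βl) = tan(36.7°) = 0.746
Z_in = Z_0·(Z_L + jZ_0·tanβl)/(Z_0 + jZ_L·tanβl)
     = 50·(108 + j37.3)/(50 + j80.6)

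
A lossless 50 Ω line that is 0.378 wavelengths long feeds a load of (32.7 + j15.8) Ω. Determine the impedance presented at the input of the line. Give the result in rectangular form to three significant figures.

βl = 2π × 0.378 = 136°
tan(βl) = tan(136°) = -0.963
Z_in = Z_0·(Z_L + jZ_0·tanβl)/(Z_0 + jZ_L·tanβl)
     = 50·(32.7 − j32.3)/(65.2 − j31.5)

Z_in ≈ 30 − j10.3 Ω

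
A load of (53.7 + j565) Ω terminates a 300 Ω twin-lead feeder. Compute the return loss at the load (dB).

RL ≈ 0.68 dB

Γ = (-246.3 + j565)/(353.7 + j565), |Γ| = 0.925
RL = −20·log₁₀|Γ| = −20·log₁₀(0.925)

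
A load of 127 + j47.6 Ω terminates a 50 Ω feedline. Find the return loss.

RL ≈ 6.13 dB

Γ = (77 + j47.6)/(177 + j47.6), |Γ| = 0.494
RL = −20·log₁₀|Γ| = −20·log₁₀(0.494)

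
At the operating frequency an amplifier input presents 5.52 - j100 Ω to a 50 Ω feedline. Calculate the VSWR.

Γ = (Z_L − Z_0)/(Z_L + Z_0) = (-44.48 − j100)/(55.52 − j100)
|Γ| = 109/114 = 0.957
VSWR = (1 + |Γ|)/(1 − |Γ|) = 1.96/0.0431

VSWR ≈ 45.4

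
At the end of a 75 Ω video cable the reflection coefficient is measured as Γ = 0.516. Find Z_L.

Z_L = Z_0·(1 + Γ)/(1 − Γ) = 75·(1.52)/(0.484)

Z_L ≈ 235 Ω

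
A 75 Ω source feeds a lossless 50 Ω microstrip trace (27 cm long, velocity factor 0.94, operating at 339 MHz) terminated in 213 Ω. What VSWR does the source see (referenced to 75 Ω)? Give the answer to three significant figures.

λ = v/f = 0.94·c / 339 MHz = 0.832 m
βl = 2π·l/λ = 2π × 0.325 = 117°
tan(βl) = -1.98
Z_in = Z_0·(Z_L + jZ_0·tanβl)/(Z_0 + jZ_L·tanβl) = 14.5 + j23.6 Ω
Γ_s = (Z_in − Z_s)/(Z_in + Z_s) = (-60.5 + j23.6)/(89.5 + j23.6), |Γ_s| = 0.701
VSWR = (1 + |Γ_s|)/(1 − |Γ_s|)

VSWR ≈ 5.69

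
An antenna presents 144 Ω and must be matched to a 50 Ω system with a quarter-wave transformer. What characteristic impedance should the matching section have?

Z_qwt ≈ 84.9 Ω

Z_qwt = √(Z_0·R_L) = √(50 × 144) = √7200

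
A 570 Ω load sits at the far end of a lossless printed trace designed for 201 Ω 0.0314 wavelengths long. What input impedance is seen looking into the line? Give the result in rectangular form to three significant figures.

βl = 2π × 0.0314 = 11.3°
tan(βl) = tan(11.3°) = 0.2
Z_in = Z_0·(Z_L + jZ_0·tanβl)/(Z_0 + jZ_L·tanβl)
     = 201·(570 + j40.2)/(201 + j114)

Z_in ≈ 449 − j214 Ω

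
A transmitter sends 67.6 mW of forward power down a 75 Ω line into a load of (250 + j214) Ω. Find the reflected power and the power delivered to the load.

|Γ| = |(175 + j214)/(325 + j214)| = 0.71
|Γ|² = 0.505
P_refl = |Γ|²·P_inc = 34.1 mW, P_del = (1 − |Γ|²)·P_inc = 33.5 mW

P_reflected ≈ 34.1 mW; P_delivered ≈ 33.5 mW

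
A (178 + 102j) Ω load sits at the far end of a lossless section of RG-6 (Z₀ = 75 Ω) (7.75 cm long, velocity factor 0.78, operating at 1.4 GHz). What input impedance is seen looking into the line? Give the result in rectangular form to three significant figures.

Z_in ≈ 92.2 + j103 Ω

λ = v/f = 0.78·c / 1.4 GHz = 0.167 m
βl = 2π·l/λ = 2π × 0.464 = 167°
tan(βl) = tan(167°) = -0.232
Z_in = Z_0·(Z_L + jZ_0·tanβl)/(Z_0 + jZ_L·tanβl)
     = 75·(178 + j84.6)/(98.7 − j41.3)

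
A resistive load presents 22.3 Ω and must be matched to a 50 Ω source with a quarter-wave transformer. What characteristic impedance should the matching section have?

Z_qwt = √(Z_0·R_L) = √(50 × 22.3) = √1115

Z_qwt ≈ 33.4 Ω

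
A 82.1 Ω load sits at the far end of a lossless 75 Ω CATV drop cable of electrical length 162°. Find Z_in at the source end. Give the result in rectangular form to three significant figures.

tan(βl) = tan(162°) = -0.325
Z_in = Z_0·(Z_L + jZ_0·tanβl)/(Z_0 + jZ_L·tanβl)
     = 75·(82.1 − j24.4)/(75 − j26.7)

Z_in ≈ 80.6 + j4.29 Ω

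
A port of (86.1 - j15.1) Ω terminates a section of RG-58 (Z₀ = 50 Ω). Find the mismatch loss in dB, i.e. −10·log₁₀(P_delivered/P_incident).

Γ = (36.1 − j15.1)/(136.1 − j15.1), |Γ| = 0.286
|Γ|² = 0.0817, so P_del/P_inc = 1 − |Γ|² = 0.918
ML = −10·log₁₀(1 − |Γ|²)

mismatch loss ≈ 0.37 dB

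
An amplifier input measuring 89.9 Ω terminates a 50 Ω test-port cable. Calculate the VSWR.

Γ = (89.9 − 50)/(89.9 + 50) = 0.285
VSWR = (1 + 0.285)/(1 − 0.285)

VSWR ≈ 1.8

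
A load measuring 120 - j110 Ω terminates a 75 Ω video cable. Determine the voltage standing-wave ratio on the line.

VSWR ≈ 3.26

Γ = (Z_L − Z_0)/(Z_L + Z_0) = (45 − j110)/(195 − j110)
|Γ| = 119/224 = 0.531
VSWR = (1 + |Γ|)/(1 − |Γ|) = 1.53/0.469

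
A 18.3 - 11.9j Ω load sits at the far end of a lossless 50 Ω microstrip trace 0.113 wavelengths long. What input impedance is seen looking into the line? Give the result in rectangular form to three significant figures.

Z_in ≈ 20.5 + j20.4 Ω

βl = 2π × 0.113 = 40.7°
tan(βl) = tan(40.7°) = 0.86
Z_in = Z_0·(Z_L + jZ_0·tanβl)/(Z_0 + jZ_L·tanβl)
     = 50·(18.3 + j31.1)/(60.2 + j15.7)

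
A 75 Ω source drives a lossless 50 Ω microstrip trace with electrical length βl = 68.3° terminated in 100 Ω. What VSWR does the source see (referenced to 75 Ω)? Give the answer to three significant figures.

VSWR ≈ 2.81

tan(βl) = 2.51
Z_in = Z_0·(Z_L + jZ_0·tanβl)/(Z_0 + jZ_L·tanβl) = 27.9 − j14.4 Ω
Γ_s = (Z_in − Z_s)/(Z_in + Z_s) = (-47.1 − j14.4)/(103 − j14.4), |Γ_s| = 0.475
VSWR = (1 + |Γ_s|)/(1 − |Γ_s|)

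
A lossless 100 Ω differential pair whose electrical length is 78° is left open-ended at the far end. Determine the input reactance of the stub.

tan(βl) = 4.7
For an open-ended stub, Z_in = −jZ_0·cot(βl) = −jZ_0/tan(βl)

X_in ≈ -21.3 Ω (capacitive)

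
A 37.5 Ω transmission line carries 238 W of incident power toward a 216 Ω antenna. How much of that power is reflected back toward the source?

P_reflected ≈ 118 W

Γ = (216 − 37.5)/(216 + 37.5) = 0.704
|Γ|² = 0.496
P_refl = |Γ|²·P_inc = 118 W, P_del = (1 − |Γ|²)·P_inc = 120 W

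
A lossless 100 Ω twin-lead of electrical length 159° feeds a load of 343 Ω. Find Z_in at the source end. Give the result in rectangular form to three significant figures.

Z_in ≈ 144 + j151 Ω

tan(βl) = tan(159°) = -0.384
Z_in = Z_0·(Z_L + jZ_0·tanβl)/(Z_0 + jZ_L·tanβl)
     = 100·(343 − j38.4)/(100 − j132)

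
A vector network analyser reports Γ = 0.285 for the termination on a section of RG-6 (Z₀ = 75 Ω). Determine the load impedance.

Z_L ≈ 135 Ω

Z_L = Z_0·(1 + Γ)/(1 − Γ) = 75·(1.28)/(0.715)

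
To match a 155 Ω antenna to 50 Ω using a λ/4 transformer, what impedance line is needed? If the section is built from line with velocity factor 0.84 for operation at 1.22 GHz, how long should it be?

Z_qwt = √(Z_0·R_L) = √(50 × 155) = √7750
λ = 0.84·c/f = 0.207 m, so l = λ/4 = 0.0516 m

Z_qwt ≈ 88 Ω; length ≈ 5.16 cm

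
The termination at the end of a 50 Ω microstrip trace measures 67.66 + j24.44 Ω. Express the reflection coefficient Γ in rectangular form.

Γ ≈ 0.185 + j0.169

Γ = (Z_L − Z_0)/(Z_L + Z_0) = (17.66 + j24.44)/(117.7 + j24.44)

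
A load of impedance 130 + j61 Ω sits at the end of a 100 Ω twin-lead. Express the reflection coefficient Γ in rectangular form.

Γ ≈ 0.188 + j0.215

Γ = (Z_L − Z_0)/(Z_L + Z_0) = (30 + j61)/(230 + j61)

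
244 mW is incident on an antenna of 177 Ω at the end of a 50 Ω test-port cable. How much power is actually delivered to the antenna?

Γ = (177 − 50)/(177 + 50) = 0.559
|Γ|² = 0.313
P_refl = |Γ|²·P_inc = 76.4 mW, P_del = (1 − |Γ|²)·P_inc = 168 mW

P_delivered ≈ 168 mW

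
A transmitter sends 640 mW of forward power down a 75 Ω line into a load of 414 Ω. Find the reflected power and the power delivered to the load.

Γ = (414 − 75)/(414 + 75) = 0.693
|Γ|² = 0.481
P_refl = |Γ|²·P_inc = 308 mW, P_del = (1 − |Γ|²)·P_inc = 332 mW

P_reflected ≈ 308 mW; P_delivered ≈ 332 mW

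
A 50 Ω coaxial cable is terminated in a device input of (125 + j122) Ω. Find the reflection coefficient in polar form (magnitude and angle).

Γ = (Z_L − Z_0)/(Z_L + Z_0) = (75 + j122)/(175 + j122)
|Γ| = 143/213 = 0.671

Γ ≈ 0.671 ∠ 23.5°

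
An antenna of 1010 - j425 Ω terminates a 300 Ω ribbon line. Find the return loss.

RL ≈ 4.42 dB

Γ = (710 − j425)/(1310 − j425), |Γ| = 0.601
RL = −20·log₁₀|Γ| = −20·log₁₀(0.601)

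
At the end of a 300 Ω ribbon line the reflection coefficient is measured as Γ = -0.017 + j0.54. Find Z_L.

Z_L ≈ 160 + j244 Ω

Z_L = Z_0·(1 + Γ)/(1 − Γ) = 300·(0.983 + j0.54)/(1.02 − j0.54)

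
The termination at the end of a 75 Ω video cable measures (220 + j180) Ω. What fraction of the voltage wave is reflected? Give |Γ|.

|Γ| ≈ 0.669

Γ = (Z_L − Z_0)/(Z_L + Z_0) = (145 + j180)/(295 + j180)
|Γ| = 231/346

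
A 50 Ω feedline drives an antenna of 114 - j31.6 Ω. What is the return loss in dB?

RL ≈ 7.38 dB

Γ = (64 − j31.6)/(164 − j31.6), |Γ| = 0.427
RL = −20·log₁₀|Γ| = −20·log₁₀(0.427)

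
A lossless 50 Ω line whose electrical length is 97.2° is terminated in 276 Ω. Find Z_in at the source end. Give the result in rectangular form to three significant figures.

tan(βl) = tan(97.2°) = -7.92
Z_in = Z_0·(Z_L + jZ_0·tanβl)/(Z_0 + jZ_L·tanβl)
     = 50·(276 − j396)/(50 − j2180)

Z_in ≈ 9.2 + j6.11 Ω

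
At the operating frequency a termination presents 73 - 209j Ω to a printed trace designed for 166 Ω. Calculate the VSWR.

Γ = (Z_L − Z_0)/(Z_L + Z_0) = (-93 − j209)/(239 − j209)
|Γ| = 229/317 = 0.721
VSWR = (1 + |Γ|)/(1 − |Γ|) = 1.72/0.279

VSWR ≈ 6.16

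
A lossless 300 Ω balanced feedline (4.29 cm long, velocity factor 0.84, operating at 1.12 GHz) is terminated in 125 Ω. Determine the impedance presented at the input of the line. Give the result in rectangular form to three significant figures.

λ = v/f = 0.84·c / 1.12 GHz = 0.225 m
βl = 2π·l/λ = 2π × 0.191 = 68.6°
tan(βl) = tan(68.6°) = 2.56
Z_in = Z_0·(Z_L + jZ_0·tanβl)/(Z_0 + jZ_L·tanβl)
     = 300·(125 + j767)/(300 + j320)

Z_in ≈ 441 + j297 Ω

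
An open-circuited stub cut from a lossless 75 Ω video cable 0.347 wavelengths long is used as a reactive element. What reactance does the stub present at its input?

βl = 2π × 0.347 = 125°
tan(βl) = -1.43
For an open-circuited stub, Z_in = −jZ_0·cot(βl) = −jZ_0/tan(βl)

X_in ≈ 52.4 Ω (inductive)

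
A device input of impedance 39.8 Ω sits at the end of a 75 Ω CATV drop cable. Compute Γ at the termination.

Γ = -0.307

Γ = (Z_L − Z_0)/(Z_L + Z_0) = (39.8 − 75)/(39.8 + 75) = -35.2/114.8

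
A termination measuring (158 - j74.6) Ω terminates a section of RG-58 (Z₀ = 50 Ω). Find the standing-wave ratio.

VSWR ≈ 3.93

Γ = (Z_L − Z_0)/(Z_L + Z_0) = (108 − j74.6)/(208 − j74.6)
|Γ| = 131/221 = 0.594
VSWR = (1 + |Γ|)/(1 − |Γ|) = 1.59/0.406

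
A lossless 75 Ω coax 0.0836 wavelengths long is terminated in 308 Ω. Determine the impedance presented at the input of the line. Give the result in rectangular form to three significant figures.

Z_in ≈ 61.7 − j103 Ω

βl = 2π × 0.0836 = 30.1°
tan(βl) = tan(30.1°) = 0.58
Z_in = Z_0·(Z_L + jZ_0·tanβl)/(Z_0 + jZ_L·tanβl)
     = 75·(308 + j43.5)/(75 + j179)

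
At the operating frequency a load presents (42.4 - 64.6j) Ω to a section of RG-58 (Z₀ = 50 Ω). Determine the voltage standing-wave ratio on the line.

Γ = (Z_L − Z_0)/(Z_L + Z_0) = (-7.6 − j64.6)/(92.4 − j64.6)
|Γ| = 65/113 = 0.577
VSWR = (1 + |Γ|)/(1 − |Γ|) = 1.58/0.423

VSWR ≈ 3.73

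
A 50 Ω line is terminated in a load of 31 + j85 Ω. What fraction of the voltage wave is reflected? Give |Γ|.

Γ = (Z_L − Z_0)/(Z_L + Z_0) = (-19 + j85)/(81 + j85)
|Γ| = 87.1/117

|Γ| ≈ 0.742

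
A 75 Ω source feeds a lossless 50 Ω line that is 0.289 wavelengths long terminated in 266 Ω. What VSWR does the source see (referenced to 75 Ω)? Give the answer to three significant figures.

VSWR ≈ 7.72

βl = 2π × 0.289 = 104°
tan(βl) = -4
Z_in = Z_0·(Z_L + jZ_0·tanβl)/(Z_0 + jZ_L·tanβl) = 9.96 + j12 Ω
Γ_s = (Z_in − Z_s)/(Z_in + Z_s) = (-65 + j12)/(85 + j12), |Γ_s| = 0.771
VSWR = (1 + |Γ_s|)/(1 − |Γ_s|)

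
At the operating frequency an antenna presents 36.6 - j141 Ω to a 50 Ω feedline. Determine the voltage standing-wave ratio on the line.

Γ = (Z_L − Z_0)/(Z_L + Z_0) = (-13.4 − j141)/(86.6 − j141)
|Γ| = 142/165 = 0.856
VSWR = (1 + |Γ|)/(1 − |Γ|) = 1.86/0.144

VSWR ≈ 12.9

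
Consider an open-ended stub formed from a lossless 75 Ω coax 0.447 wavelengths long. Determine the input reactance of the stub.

βl = 2π × 0.447 = 161°
tan(βl) = -0.346
For an open-ended stub, Z_in = −jZ_0·cot(βl) = −jZ_0/tan(βl)

X_in ≈ 217 Ω (inductive)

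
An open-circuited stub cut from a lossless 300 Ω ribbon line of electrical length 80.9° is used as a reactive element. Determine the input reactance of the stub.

X_in ≈ -48.1 Ω (capacitive)

tan(βl) = 6.24
For an open-circuited stub, Z_in = −jZ_0·cot(βl) = −jZ_0/tan(βl)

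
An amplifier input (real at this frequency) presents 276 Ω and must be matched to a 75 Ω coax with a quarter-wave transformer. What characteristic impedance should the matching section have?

Z_qwt ≈ 144 Ω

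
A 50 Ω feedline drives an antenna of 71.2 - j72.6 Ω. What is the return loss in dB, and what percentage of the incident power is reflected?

Γ = (21.2 − j72.6)/(121.2 − j72.6), |Γ| = 0.535
RL = −20·log₁₀(0.535) = 5.43 dB
P_refl/P_inc = |Γ|² = 0.287

RL ≈ 5.43 dB; 28.7% of incident power reflected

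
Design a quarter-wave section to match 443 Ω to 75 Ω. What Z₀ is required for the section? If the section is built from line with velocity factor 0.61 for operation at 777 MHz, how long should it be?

Z_qwt ≈ 182 Ω; length ≈ 5.89 cm

Z_qwt = √(Z_0·R_L) = √(75 × 443) = √33220
λ = 0.61·c/f = 0.236 m, so l = λ/4 = 0.0589 m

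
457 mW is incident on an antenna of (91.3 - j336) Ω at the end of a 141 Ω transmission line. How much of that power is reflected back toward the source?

|Γ| = |(-49.7 − j336)/(232.3 − j336)| = 0.832
|Γ|² = 0.691
P_refl = |Γ|²·P_inc = 316 mW, P_del = (1 − |Γ|²)·P_inc = 141 mW

P_reflected ≈ 316 mW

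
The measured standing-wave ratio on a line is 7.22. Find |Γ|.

|Γ| ≈ 0.757

|Γ| = (S − 1)/(S + 1) = (7.22 − 1)/(7.22 + 1) = 6.22/8.22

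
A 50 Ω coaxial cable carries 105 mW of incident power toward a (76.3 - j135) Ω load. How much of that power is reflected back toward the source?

P_reflected ≈ 58.1 mW

|Γ| = |(26.3 − j135)/(126.3 − j135)| = 0.744
|Γ|² = 0.553
P_refl = |Γ|²·P_inc = 58.1 mW, P_del = (1 − |Γ|²)·P_inc = 46.9 mW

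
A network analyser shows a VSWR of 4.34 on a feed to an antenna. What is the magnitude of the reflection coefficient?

|Γ| = (S − 1)/(S + 1) = (4.34 − 1)/(4.34 + 1) = 3.34/5.34

|Γ| ≈ 0.625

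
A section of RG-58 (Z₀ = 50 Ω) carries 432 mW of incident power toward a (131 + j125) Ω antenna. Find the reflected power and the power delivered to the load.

P_reflected ≈ 198 mW; P_delivered ≈ 234 mW

|Γ| = |(81 + j125)/(181 + j125)| = 0.677
|Γ|² = 0.459
P_refl = |Γ|²·P_inc = 198 mW, P_del = (1 − |Γ|²)·P_inc = 234 mW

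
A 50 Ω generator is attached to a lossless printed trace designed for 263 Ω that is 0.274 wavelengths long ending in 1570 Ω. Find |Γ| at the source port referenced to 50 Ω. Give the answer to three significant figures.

|Γ| ≈ 0.381

βl = 2π × 0.274 = 98.6°
tan(βl) = -6.58
Z_in = Z_0·(Z_L + jZ_0·tanβl)/(Z_0 + jZ_L·tanβl) = 45 + j38.8 Ω
Γ_s = (Z_in − Z_s)/(Z_in + Z_s) = (-4.96 + j38.8)/(95 + j38.8), |Γ_s| = 0.381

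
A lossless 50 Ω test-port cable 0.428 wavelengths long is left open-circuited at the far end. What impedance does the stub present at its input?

Z_in ≈ +j103 Ω

βl = 2π × 0.428 = 154°
tan(βl) = -0.486
For an open-circuited stub, Z_in = −jZ_0·cot(βl) = −jZ_0/tan(βl)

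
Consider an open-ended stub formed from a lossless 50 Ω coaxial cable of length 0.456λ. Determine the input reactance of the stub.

X_in ≈ 176 Ω (inductive)

βl = 2π × 0.456 = 164°
tan(βl) = -0.284
For an open-ended stub, Z_in = −jZ_0·cot(βl) = −jZ_0/tan(βl)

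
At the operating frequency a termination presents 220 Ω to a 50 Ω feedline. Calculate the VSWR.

VSWR ≈ 4.4

For a purely resistive load, VSWR = R_L/Z_0 or Z_0/R_L (whichever > 1) = 220/50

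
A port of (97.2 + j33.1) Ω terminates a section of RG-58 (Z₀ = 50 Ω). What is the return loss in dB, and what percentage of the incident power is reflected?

RL ≈ 8.36 dB; 14.6% of incident power reflected

Γ = (47.2 + j33.1)/(147.2 + j33.1), |Γ| = 0.382
RL = −20·log₁₀(0.382) = 8.36 dB
P_refl/P_inc = |Γ|² = 0.146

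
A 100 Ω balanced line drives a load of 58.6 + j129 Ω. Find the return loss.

RL ≈ 3.57 dB

Γ = (-41.4 + j129)/(158.6 + j129), |Γ| = 0.663
RL = −20·log₁₀|Γ| = −20·log₁₀(0.663)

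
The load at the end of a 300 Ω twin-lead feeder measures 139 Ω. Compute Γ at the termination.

Γ = (Z_L − Z_0)/(Z_L + Z_0) = (139 − 300)/(139 + 300) = -161/439

Γ = -0.367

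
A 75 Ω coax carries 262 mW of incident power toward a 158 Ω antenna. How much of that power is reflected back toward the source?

Γ = (158 − 75)/(158 + 75) = 0.356
|Γ|² = 0.127
P_refl = |Γ|²·P_inc = 33.2 mW, P_del = (1 − |Γ|²)·P_inc = 229 mW

P_reflected ≈ 33.2 mW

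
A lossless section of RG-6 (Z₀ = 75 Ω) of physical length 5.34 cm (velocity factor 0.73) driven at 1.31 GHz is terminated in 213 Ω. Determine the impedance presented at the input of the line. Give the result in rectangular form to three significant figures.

Z_in ≈ 31.3 + j29.8 Ω

λ = v/f = 0.73·c / 1.31 GHz = 0.167 m
βl = 2π·l/λ = 2π × 0.319 = 115°
tan(βl) = tan(115°) = -2.15
Z_in = Z_0·(Z_L + jZ_0·tanβl)/(Z_0 + jZ_L·tanβl)
     = 75·(213 − j161)/(75 − j457)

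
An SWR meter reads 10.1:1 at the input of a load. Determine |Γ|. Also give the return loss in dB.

|Γ| = (S − 1)/(S + 1) = (10.1 − 1)/(10.1 + 1) = 9.1/11.1
RL = −20·log₁₀|Γ| = −20·log₁₀(0.82)

|Γ| ≈ 0.82; return loss ≈ 1.73 dB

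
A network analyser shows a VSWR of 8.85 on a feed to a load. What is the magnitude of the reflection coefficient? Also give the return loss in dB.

|Γ| ≈ 0.797; return loss ≈ 1.97 dB

|Γ| = (S − 1)/(S + 1) = (8.85 − 1)/(8.85 + 1) = 7.85/9.85
RL = −20·log₁₀|Γ| = −20·log₁₀(0.797)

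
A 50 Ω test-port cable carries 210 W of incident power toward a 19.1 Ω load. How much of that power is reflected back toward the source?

P_reflected ≈ 42 W

Γ = (19.1 − 50)/(19.1 + 50) = -0.447
|Γ|² = 0.2
P_refl = |Γ|²·P_inc = 42 W, P_del = (1 − |Γ|²)·P_inc = 168 W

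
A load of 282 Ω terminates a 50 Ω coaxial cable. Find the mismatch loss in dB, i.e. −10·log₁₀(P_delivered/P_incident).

Γ = (282 − 50)/(282 + 50) = 0.699
|Γ|² = 0.488, so P_del/P_inc = 1 − |Γ|² = 0.512
ML = −10·log₁₀(1 − |Γ|²)

mismatch loss ≈ 2.91 dB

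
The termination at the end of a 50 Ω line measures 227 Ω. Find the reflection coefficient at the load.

Γ = 0.639

Γ = (Z_L − Z_0)/(Z_L + Z_0) = (227 − 50)/(227 + 50) = 177/277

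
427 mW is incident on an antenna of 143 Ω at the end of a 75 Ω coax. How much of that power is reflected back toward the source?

Γ = (143 − 75)/(143 + 75) = 0.312
|Γ|² = 0.0973
P_refl = |Γ|²·P_inc = 41.5 mW, P_del = (1 − |Γ|²)·P_inc = 385 mW

P_reflected ≈ 41.5 mW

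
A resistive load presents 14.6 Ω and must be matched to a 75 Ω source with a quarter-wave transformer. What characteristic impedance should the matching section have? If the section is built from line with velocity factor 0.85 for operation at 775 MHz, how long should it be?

Z_qwt ≈ 33.1 Ω; length ≈ 8.23 cm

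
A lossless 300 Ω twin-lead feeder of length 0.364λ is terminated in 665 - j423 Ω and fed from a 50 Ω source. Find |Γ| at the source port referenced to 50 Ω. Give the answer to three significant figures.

|Γ| ≈ 0.862

βl = 2π × 0.364 = 131°
tan(βl) = -1.15
Z_in = Z_0·(Z_L + jZ_0·tanβl)/(Z_0 + jZ_L·tanβl) = 225 + j316 Ω
Γ_s = (Z_in − Z_s)/(Z_in + Z_s) = (175 + j316)/(275 + j316), |Γ_s| = 0.862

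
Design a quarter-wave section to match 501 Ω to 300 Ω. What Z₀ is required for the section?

Z_qwt ≈ 388 Ω

Z_qwt = √(Z_0·R_L) = √(300 × 501) = √150300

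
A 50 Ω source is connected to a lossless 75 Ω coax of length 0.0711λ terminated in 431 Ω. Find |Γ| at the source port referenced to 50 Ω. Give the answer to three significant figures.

|Γ| ≈ 0.771

βl = 2π × 0.0711 = 25.6°
tan(βl) = 0.479
Z_in = Z_0·(Z_L + jZ_0·tanβl)/(Z_0 + jZ_L·tanβl) = 61.8 − j134 Ω
Γ_s = (Z_in − Z_s)/(Z_in + Z_s) = (11.8 − j134)/(112 − j134), |Γ_s| = 0.771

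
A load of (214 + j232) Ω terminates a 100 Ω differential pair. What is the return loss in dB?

RL ≈ 3.58 dB

Γ = (114 + j232)/(314 + j232), |Γ| = 0.662
RL = −20·log₁₀|Γ| = −20·log₁₀(0.662)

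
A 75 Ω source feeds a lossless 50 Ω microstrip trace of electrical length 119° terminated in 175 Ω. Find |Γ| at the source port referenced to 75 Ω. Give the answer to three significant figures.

|Γ| ≈ 0.642

tan(βl) = -1.8
Z_in = Z_0·(Z_L + jZ_0·tanβl)/(Z_0 + jZ_L·tanβl) = 18.2 + j24.8 Ω
Γ_s = (Z_in − Z_s)/(Z_in + Z_s) = (-56.8 + j24.8)/(93.2 + j24.8), |Γ_s| = 0.642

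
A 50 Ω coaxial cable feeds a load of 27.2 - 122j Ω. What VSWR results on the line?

VSWR ≈ 13.3

Γ = (Z_L − Z_0)/(Z_L + Z_0) = (-22.8 − j122)/(77.2 − j122)
|Γ| = 124/144 = 0.86
VSWR = (1 + |Γ|)/(1 − |Γ|) = 1.86/0.14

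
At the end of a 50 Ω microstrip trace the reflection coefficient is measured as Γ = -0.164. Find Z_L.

Z_L = Z_0·(1 + Γ)/(1 − Γ) = 50·(0.836)/(1.16)

Z_L ≈ 35.9 Ω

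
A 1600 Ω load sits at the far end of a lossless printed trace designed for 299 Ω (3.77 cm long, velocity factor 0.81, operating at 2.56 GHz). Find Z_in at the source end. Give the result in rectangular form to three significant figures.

Z_in ≈ 145 + j361 Ω

λ = v/f = 0.81·c / 2.56 GHz = 0.0949 m
βl = 2π·l/λ = 2π × 0.397 = 143°
tan(βl) = tan(143°) = -0.754
Z_in = Z_0·(Z_L + jZ_0·tanβl)/(Z_0 + jZ_L·tanβl)
     = 299·(1600 − j225)/(299 − j1210)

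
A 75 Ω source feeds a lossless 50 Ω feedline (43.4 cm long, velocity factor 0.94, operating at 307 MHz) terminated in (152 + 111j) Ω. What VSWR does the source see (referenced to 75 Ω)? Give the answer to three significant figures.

VSWR ≈ 3.64

λ = v/f = 0.94·c / 307 MHz = 0.919 m
βl = 2π·l/λ = 2π × 0.472 = 170°
tan(βl) = -0.175
Z_in = Z_0·(Z_L + jZ_0·tanβl)/(Z_0 + jZ_L·tanβl) = 70.9 + j101 Ω
Γ_s = (Z_in − Z_s)/(Z_in + Z_s) = (-4.06 + j101)/(146 + j101), |Γ_s| = 0.569
VSWR = (1 + |Γ_s|)/(1 − |Γ_s|)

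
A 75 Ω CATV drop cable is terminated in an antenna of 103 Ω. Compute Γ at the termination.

Γ = (Z_L − Z_0)/(Z_L + Z_0) = (103 − 75)/(103 + 75) = 28/178

Γ = 0.157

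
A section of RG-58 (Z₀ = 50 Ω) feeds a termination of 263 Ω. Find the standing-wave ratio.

VSWR ≈ 5.26

Γ = (263 − 50)/(263 + 50) = 0.681
VSWR = (1 + 0.681)/(1 − 0.681)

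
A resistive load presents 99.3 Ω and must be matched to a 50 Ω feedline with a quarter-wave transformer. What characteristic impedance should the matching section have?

Z_qwt = √(Z_0·R_L) = √(50 × 99.3) = √4965

Z_qwt ≈ 70.5 Ω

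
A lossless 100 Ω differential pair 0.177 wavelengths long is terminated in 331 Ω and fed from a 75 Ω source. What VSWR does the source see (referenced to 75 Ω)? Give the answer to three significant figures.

VSWR ≈ 2.88

βl = 2π × 0.177 = 63.7°
tan(βl) = 2.03
Z_in = Z_0·(Z_L + jZ_0·tanβl)/(Z_0 + jZ_L·tanβl) = 36.8 − j43.9 Ω
Γ_s = (Z_in − Z_s)/(Z_in + Z_s) = (-38.2 − j43.9)/(112 − j43.9), |Γ_s| = 0.485
VSWR = (1 + |Γ_s|)/(1 − |Γ_s|)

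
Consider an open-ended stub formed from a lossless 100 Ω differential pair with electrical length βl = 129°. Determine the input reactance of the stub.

tan(βl) = -1.23
For an open-ended stub, Z_in = −jZ_0·cot(βl) = −jZ_0/tan(βl)

X_in ≈ 81 Ω (inductive)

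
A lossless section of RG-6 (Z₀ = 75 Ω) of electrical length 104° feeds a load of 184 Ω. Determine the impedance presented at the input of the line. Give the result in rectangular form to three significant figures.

tan(βl) = tan(104°) = -4.01
Z_in = Z_0·(Z_L + jZ_0·tanβl)/(Z_0 + jZ_L·tanβl)
     = 75·(184 − j301)/(75 − j738)

Z_in ≈ 32.1 + j15.4 Ω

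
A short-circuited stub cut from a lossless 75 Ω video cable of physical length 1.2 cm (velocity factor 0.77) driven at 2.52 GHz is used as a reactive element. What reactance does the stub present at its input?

X_in ≈ 80.8 Ω (inductive)

λ = v/f = 0.77·c / 2.52 GHz = 0.0917 m
βl = 2π·l/λ = 2π × 0.131 = 47.1°
tan(βl) = 1.08
For a short-circuited stub, Z_in = jZ_0·tan(βl)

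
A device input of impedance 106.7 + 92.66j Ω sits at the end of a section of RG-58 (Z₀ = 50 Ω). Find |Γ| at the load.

|Γ| ≈ 0.597

Γ = (Z_L − Z_0)/(Z_L + Z_0) = (56.7 + j92.66)/(156.7 + j92.66)
|Γ| = 109/182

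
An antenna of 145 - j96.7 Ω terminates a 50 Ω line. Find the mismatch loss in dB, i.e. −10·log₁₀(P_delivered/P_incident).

Γ = (95 − j96.7)/(195 − j96.7), |Γ| = 0.623
|Γ|² = 0.388, so P_del/P_inc = 1 − |Γ|² = 0.612
ML = −10·log₁₀(1 − |Γ|²)

mismatch loss ≈ 2.13 dB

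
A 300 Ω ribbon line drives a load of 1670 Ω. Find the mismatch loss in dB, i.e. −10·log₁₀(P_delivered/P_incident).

mismatch loss ≈ 2.87 dB

Γ = (1670 − 300)/(1670 + 300) = 0.695
|Γ|² = 0.484, so P_del/P_inc = 1 − |Γ|² = 0.516
ML = −10·log₁₀(1 − |Γ|²)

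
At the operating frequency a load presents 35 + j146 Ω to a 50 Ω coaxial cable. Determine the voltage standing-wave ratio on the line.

Γ = (Z_L − Z_0)/(Z_L + Z_0) = (-15 + j146)/(85 + j146)
|Γ| = 147/169 = 0.869
VSWR = (1 + |Γ|)/(1 − |Γ|) = 1.87/0.131

VSWR ≈ 14.2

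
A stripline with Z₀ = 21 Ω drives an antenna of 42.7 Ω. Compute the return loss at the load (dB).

Γ = (42.7 − 21)/(42.7 + 21) = 0.341
RL = −20·log₁₀|Γ| = −20·log₁₀(0.341)

RL ≈ 9.35 dB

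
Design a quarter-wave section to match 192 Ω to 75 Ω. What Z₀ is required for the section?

Z_qwt = √(Z_0·R_L) = √(75 × 192) = √14400

Z_qwt ≈ 120 Ω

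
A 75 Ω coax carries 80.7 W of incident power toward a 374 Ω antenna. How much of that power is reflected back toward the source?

Γ = (374 − 75)/(374 + 75) = 0.666
|Γ|² = 0.443
P_refl = |Γ|²·P_inc = 35.8 W, P_del = (1 − |Γ|²)·P_inc = 44.9 W

P_reflected ≈ 35.8 W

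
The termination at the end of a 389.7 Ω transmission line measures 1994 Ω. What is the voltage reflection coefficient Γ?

Γ = 0.673

Γ = (Z_L − Z_0)/(Z_L + Z_0) = (1994 − 389.7)/(1994 + 389.7) = 1604/2384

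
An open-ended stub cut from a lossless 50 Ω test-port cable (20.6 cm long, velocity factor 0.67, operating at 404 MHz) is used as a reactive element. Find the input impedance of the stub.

λ = v/f = 0.67·c / 404 MHz = 0.498 m
βl = 2π·l/λ = 2π × 0.414 = 149°
tan(βl) = -0.599
For an open-ended stub, Z_in = −jZ_0·cot(βl) = −jZ_0/tan(βl)

Z_in ≈ +j83.4 Ω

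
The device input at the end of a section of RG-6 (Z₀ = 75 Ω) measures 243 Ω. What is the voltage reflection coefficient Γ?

Γ = (Z_L − Z_0)/(Z_L + Z_0) = (243 − 75)/(243 + 75) = 168/318

Γ = 0.528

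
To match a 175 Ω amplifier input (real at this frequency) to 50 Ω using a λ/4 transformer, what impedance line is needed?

Z_qwt = √(Z_0·R_L) = √(50 × 175) = √8750

Z_qwt ≈ 93.5 Ω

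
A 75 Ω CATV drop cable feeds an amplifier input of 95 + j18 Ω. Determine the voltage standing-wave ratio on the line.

Γ = (Z_L − Z_0)/(Z_L + Z_0) = (20 + j18)/(170 + j18)
|Γ| = 26.9/171 = 0.157
VSWR = (1 + |Γ|)/(1 − |Γ|) = 1.16/0.843

VSWR ≈ 1.37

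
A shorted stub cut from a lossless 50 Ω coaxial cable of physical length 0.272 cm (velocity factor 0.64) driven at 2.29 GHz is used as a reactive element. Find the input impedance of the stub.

λ = v/f = 0.64·c / 2.29 GHz = 0.0838 m
βl = 2π·l/λ = 2π × 0.0324 = 11.7°
tan(βl) = 0.207
For a shorted stub, Z_in = jZ_0·tan(βl)

Z_in ≈ +j10.3 Ω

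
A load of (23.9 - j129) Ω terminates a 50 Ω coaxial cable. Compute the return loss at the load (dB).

RL ≈ 1.06 dB

Γ = (-26.1 − j129)/(73.9 − j129), |Γ| = 0.885
RL = −20·log₁₀|Γ| = −20·log₁₀(0.885)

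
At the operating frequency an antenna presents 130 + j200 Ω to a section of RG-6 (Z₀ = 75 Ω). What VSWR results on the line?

VSWR ≈ 6.25

Γ = (Z_L − Z_0)/(Z_L + Z_0) = (55 + j200)/(205 + j200)
|Γ| = 207/286 = 0.724
VSWR = (1 + |Γ|)/(1 − |Γ|) = 1.72/0.276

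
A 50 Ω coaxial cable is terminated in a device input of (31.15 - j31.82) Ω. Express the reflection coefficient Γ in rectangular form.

Γ = (Z_L − Z_0)/(Z_L + Z_0) = (-18.85 − j31.82)/(81.15 − j31.82)

Γ ≈ -0.0681 − j0.419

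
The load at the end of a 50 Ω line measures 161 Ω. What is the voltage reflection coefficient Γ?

Γ = 0.526

Γ = (Z_L − Z_0)/(Z_L + Z_0) = (161 − 50)/(161 + 50) = 111/211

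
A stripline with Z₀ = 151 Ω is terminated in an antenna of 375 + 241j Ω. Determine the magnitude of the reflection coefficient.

|Γ| ≈ 0.569

Γ = (Z_L − Z_0)/(Z_L + Z_0) = (224 + j241)/(526 + j241)
|Γ| = 329/579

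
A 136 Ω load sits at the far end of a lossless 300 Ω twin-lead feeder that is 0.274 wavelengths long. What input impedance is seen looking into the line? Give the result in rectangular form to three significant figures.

Z_in ≈ 609 − j158 Ω

βl = 2π × 0.274 = 98.6°
tan(βl) = tan(98.6°) = -6.58
Z_in = Z_0·(Z_L + jZ_0·tanβl)/(Z_0 + jZ_L·tanβl)
     = 300·(136 − j1970)/(300 − j895)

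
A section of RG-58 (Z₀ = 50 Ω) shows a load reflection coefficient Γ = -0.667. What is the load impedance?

Z_L ≈ 9.99 Ω

Z_L = Z_0·(1 + Γ)/(1 − Γ) = 50·(0.333)/(1.67)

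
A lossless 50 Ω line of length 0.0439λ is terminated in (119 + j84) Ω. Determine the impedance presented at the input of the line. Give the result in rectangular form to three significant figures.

βl = 2π × 0.0439 = 15.8°
tan(βl) = tan(15.8°) = 0.283
Z_in = Z_0·(Z_L + jZ_0·tanβl)/(Z_0 + jZ_L·tanβl)
     = 50·(119 + j98.2)/(26.2 + j33.7)

Z_in ≈ 176 − j39.4 Ω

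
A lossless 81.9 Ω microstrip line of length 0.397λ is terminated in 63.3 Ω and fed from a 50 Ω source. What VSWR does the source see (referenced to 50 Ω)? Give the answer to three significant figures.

βl = 2π × 0.397 = 143°
tan(βl) = -0.756
Z_in = Z_0·(Z_L + jZ_0·tanβl)/(Z_0 + jZ_L·tanβl) = 74.2 − j18.6 Ω
Γ_s = (Z_in − Z_s)/(Z_in + Z_s) = (24.2 − j18.6)/(124 − j18.6), |Γ_s| = 0.243
VSWR = (1 + |Γ_s|)/(1 − |Γ_s|)

VSWR ≈ 1.64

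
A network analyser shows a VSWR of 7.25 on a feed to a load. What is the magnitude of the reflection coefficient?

|Γ| ≈ 0.758

|Γ| = (S − 1)/(S + 1) = (7.25 − 1)/(7.25 + 1) = 6.25/8.25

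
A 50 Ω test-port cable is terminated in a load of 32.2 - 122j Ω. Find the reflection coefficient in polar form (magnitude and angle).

Γ ≈ 0.838 ∠ -42.3°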